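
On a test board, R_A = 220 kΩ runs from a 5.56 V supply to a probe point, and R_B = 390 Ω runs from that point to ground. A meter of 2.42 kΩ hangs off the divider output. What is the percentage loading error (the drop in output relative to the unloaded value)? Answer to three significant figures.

Unloaded V = 5.56 × 390/220400 = 0.0098389 V.
Loaded: R_B‖R_L = 335.9 Ω, giving V = 5.56 × 335.9/220300 = 0.0084755 V.
Drop = (0.0098389 − 0.0084755) / 0.0098389 = 13.9 %.

13.9 %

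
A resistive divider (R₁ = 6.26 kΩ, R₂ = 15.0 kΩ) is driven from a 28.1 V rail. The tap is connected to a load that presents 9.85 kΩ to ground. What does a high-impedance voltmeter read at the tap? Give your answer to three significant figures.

V_out ≈ 13.7 V

The load sits in parallel with R₂: R₂‖R_L = (15.0 × 9.85) / (15.0 + 9.85) = 5.946 kΩ.
V_out = 28.1 × 5.946 / (6.26 + 5.946) = 28.1 × 5.946/12.21 = 13.7 V.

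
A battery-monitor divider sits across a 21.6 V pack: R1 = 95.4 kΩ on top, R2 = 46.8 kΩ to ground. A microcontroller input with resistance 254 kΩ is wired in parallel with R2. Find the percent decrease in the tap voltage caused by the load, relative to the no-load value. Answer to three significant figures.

11.0 %

The divider's output (Thévenin) resistance is R1‖R2 = 31.40 kΩ.
Fractional drop under load = R_th/(R_th + R_L) = 31.40 / (31.40 + 254) = 0.1100.
So the output falls by 11.0 %.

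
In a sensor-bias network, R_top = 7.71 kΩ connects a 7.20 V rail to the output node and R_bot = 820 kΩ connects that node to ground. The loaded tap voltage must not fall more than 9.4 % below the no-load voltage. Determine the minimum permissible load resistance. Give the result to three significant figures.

R_L(min) ≈ 73.6 kΩ

Output resistance R_th = R_top‖R_bot = (7.71 × 820)/827.7 = 7.638 kΩ.
The fractional drop is R_th/(R_th + R_L); requiring this ≤ 0.0940 gives R_L ≥ R_th(1/0.0940 − 1) = 7.638 × 9.638 = 73.6 kΩ.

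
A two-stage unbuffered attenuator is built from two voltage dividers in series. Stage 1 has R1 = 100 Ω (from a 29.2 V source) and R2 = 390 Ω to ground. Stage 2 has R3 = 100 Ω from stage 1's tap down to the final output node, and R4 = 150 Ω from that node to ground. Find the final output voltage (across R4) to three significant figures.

Stage 2 presents R3+R4 = 250.0 Ω as a load on stage 1's tap.
Stage 1's lower leg becomes R2‖(R3+R4) = 152.3 Ω, so V_mid = 29.2 × 152.3/252.3 = 17.63 V.
Stage 2 is itself unloaded: V_out = V_mid × R4/(R3+R4) = 17.63 × 150/250.0 = 10.6 V.

V_out ≈ 10.6 V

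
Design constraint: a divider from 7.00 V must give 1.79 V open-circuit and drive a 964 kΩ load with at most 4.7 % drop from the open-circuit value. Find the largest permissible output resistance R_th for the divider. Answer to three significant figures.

Loading drop = R_th/(R_th + R_L) ≤ 0.0470, so R_th ≤ R_L · ε/(1−ε) = 964 kΩ × 0.0470/0.9530 = 47.5 kΩ.

R_th ≤ 47.5 kΩ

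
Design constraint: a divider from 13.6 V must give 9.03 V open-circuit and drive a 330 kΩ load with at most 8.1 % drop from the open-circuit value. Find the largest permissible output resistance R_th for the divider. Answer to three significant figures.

Loading drop = R_th/(R_th + R_L) ≤ 0.0810, so R_th ≤ R_L · ε/(1−ε) = 330 kΩ × 0.0810/0.9190 = 29.1 kΩ.
(Any R1, R2 with R2/(R1+R2) = 0.664 and R1‖R2 ≤ 29.1 kΩ will meet the spec.)

R_th ≤ 29.1 kΩ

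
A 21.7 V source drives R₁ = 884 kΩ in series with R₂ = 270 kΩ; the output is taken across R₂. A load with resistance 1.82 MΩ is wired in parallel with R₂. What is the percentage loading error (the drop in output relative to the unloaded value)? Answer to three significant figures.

10.2 %

The divider's output (Thévenin) resistance is R₁‖R₂ = 206.8 kΩ.
Fractional drop under load = R_th/(R_th + R_L) = 206.8 / (206.8 + 1820) = 0.1020.
So the output falls by 10.2 %.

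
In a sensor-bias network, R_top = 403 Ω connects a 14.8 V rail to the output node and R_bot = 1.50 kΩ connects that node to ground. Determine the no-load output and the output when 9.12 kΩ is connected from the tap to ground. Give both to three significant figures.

Unloaded: 11.7 V; loaded: 11.3 V

Open-circuit: V = 14.8 × 1500/(403 + 1500) = 11.7 V.
With the load, R_bot becomes R_bot‖R_L = 1288 Ω, so V = 14.8 × 1288/1691 = 11.3 V.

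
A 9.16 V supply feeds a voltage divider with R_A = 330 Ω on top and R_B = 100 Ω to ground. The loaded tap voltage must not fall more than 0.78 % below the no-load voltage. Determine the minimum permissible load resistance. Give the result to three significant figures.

R_L(min) ≈ 9.76 kΩ

Output resistance R_th = R_A‖R_B = (330 × 100)/430.0 = 76.74 Ω.
The fractional drop is R_th/(R_th + R_L); requiring this ≤ 0.00780 gives R_L ≥ R_th(1/0.00780 − 1) = 76.74 × 127.2 = 9.76 kΩ.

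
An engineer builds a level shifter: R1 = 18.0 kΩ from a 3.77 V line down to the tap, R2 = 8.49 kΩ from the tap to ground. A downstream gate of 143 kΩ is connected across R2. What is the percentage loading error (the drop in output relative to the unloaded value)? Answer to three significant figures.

3.88 %

The divider's output (Thévenin) resistance is R1‖R2 = 5.769 kΩ.
Fractional drop under load = R_th/(R_th + R_L) = 5.769 / (5.769 + 143) = 0.03878.
So the output falls by 3.88 %.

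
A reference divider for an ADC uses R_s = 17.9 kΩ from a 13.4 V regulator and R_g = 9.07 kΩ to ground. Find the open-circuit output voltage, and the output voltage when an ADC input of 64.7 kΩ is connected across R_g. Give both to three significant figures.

Open-circuit: V = 13.4 × 9.07/(17.9 + 9.07) = 4.51 V.
With the load, R_g becomes R_g‖R_L = 7.955 kΩ, so V = 13.4 × 7.955/25.85 = 4.12 V.

Unloaded: 4.51 V; loaded: 4.12 V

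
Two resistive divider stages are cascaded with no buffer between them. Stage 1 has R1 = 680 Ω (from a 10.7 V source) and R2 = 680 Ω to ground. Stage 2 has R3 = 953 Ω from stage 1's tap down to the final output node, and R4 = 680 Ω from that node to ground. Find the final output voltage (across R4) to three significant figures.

Stage 2 presents R3+R4 = 1633 Ω as a load on stage 1's tap.
Stage 1's lower leg becomes R2‖(R3+R4) = 480.1 Ω, so V_mid = 10.7 × 480.1/1160 = 4.428 V.
Stage 2 is itself unloaded: V_out = V_mid × R4/(R3+R4) = 4.428 × 680/1633 = 1.84 V.

V_out ≈ 1.84 V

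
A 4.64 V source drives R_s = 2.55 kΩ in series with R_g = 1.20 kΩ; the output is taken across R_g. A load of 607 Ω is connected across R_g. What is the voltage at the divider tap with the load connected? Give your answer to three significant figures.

V_out ≈ 0.633 V

The load sits in parallel with R_g: R_g‖R_L = (1200 × 607) / (1200 + 607) = 403.1 Ω.
V_out = 4.64 × 403.1 / (2550 + 403.1) = 4.64 × 403.1/2953 = 0.633 V.
(Unloaded it would have been 1.48 V.)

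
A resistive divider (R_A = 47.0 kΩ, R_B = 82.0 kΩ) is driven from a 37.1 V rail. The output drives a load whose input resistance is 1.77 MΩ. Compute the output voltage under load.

The load sits in parallel with R_B: R_B‖R_L = (82.0 × 1770) / (82.0 + 1770) = 78.37 kΩ.
V_out = 37.1 × 78.37 / (47.0 + 78.37) = 37.1 × 78.37/125.4 = 23.2 V.

V_out ≈ 23.2 V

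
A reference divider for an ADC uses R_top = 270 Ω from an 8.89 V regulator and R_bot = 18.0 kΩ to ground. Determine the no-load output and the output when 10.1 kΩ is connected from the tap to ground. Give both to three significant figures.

Open-circuit: V = 8.89 × 18000/(270 + 18000) = 8.76 V.
With the load, R_bot becomes R_bot‖R_L = 6470 Ω, so V = 8.89 × 6470/6740 = 8.53 V.

Unloaded: 8.76 V; loaded: 8.53 V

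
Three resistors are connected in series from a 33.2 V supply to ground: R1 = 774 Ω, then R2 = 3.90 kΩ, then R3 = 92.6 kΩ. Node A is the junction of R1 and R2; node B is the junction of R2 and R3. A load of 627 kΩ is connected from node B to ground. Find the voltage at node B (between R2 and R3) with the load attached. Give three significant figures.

V ≈ 31.4 V

At node B, R3 is in parallel with the load: R3‖R_L = 80680 Ω.
Below node A the resistance is R2 + (R3‖R_L) = 84580 Ω, so V_A = 33.2 × 84580/85360 = 32.90 V.
Then V_B = V_A × (R3‖R_L)/(R2 + R3‖R_L) = 32.90 × 80680/84580 = 31.4 V.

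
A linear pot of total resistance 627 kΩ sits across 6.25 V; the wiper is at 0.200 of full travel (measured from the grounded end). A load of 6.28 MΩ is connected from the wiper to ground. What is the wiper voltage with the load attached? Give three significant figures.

The wiper splits the pot into (1−α)R = 501.6 kΩ above and αR = 125.4 kΩ below.
Lower section ‖ load = 122.9 kΩ.
V_wiper = 6.25 × 122.9/(501.6 + 122.9) = 1.23 V.

V ≈ 1.23 V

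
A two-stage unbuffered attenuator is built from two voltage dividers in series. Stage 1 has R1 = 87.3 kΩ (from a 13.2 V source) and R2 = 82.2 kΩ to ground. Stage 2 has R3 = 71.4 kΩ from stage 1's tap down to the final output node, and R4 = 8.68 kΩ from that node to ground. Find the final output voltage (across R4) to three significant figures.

Stage 2 presents R3+R4 = 80.08 kΩ as a load on stage 1's tap.
Stage 1's lower leg becomes R2‖(R3+R4) = 40.56 kΩ, so V_mid = 13.2 × 40.56/127.9 = 4.188 V.
Stage 2 is itself unloaded: V_out = V_mid × R4/(R3+R4) = 4.188 × 8.68/80.08 = 0.454 V.

V_out ≈ 0.454 V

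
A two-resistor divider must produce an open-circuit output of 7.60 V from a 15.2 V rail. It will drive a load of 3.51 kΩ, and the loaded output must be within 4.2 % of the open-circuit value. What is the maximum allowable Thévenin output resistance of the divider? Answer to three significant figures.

Loading drop = R_th/(R_th + R_L) ≤ 0.0420, so R_th ≤ R_L · ε/(1−ε) = 3.51 kΩ × 0.0420/0.9580 = 154 Ω.
(Any R1, R2 with R2/(R1+R2) = 0.500 and R1‖R2 ≤ 154 Ω will meet the spec.)

R_th ≤ 154 Ω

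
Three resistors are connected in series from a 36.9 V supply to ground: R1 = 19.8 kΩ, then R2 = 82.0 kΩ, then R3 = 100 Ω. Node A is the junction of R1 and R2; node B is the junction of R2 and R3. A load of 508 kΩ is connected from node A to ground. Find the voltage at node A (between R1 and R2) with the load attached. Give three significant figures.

V ≈ 28.8 V

Below node A the series string R2+R3 = 82100 Ω sits in parallel with the 508000 Ω load: 70680 Ω.
V_A = 36.9 × 70680/(19800 + 70680) = 28.8 V.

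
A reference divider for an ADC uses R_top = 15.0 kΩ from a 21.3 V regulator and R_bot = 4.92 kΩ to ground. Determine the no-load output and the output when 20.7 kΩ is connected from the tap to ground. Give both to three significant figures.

Open-circuit: V = 21.3 × 4.92/(15.0 + 4.92) = 5.26 V.
With the load, R_bot becomes R_bot‖R_L = 3.975 kΩ, so V = 21.3 × 3.975/18.98 = 4.46 V.

Unloaded: 5.26 V; loaded: 4.46 V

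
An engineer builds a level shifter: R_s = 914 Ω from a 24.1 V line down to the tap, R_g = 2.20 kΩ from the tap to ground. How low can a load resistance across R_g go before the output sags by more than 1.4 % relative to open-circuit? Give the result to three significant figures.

R_L(min) ≈ 45.5 kΩ

Output resistance R_th = R_s‖R_g = (914 × 2200)/3114 = 645.7 Ω.
The fractional drop is R_th/(R_th + R_L); requiring this ≤ 0.0140 gives R_L ≥ R_th(1/0.0140 − 1) = 645.7 × 70.43 = 45.5 kΩ.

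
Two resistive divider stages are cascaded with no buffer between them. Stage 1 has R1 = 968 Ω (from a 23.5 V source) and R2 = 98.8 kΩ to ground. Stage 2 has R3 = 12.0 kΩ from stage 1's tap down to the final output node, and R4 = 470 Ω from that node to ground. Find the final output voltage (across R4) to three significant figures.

V_out ≈ 0.815 V

Stage 2 presents R3+R4 = 12470 Ω as a load on stage 1's tap.
Stage 1's lower leg becomes R2‖(R3+R4) = 11070 Ω, so V_mid = 23.5 × 11070/12040 = 21.61 V.
Stage 2 is itself unloaded: V_out = V_mid × R4/(R3+R4) = 21.61 × 470/12470 = 0.815 V.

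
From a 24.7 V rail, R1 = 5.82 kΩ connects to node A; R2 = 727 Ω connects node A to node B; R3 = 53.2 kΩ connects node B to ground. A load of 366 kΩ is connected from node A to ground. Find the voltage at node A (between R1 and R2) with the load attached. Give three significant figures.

V ≈ 22.0 V

Below node A the series string R2+R3 = 53930 Ω sits in parallel with the 366000 Ω load: 47000 Ω.
V_A = 24.7 × 47000/(5820 + 47000) = 22.0 V.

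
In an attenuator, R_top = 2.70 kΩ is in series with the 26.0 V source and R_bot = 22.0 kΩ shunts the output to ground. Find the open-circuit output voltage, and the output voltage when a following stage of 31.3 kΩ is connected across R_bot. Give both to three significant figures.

Open-circuit: V = 26.0 × 22.0/(2.70 + 22.0) = 23.2 V.
With the load, R_bot becomes R_bot‖R_L = 12.92 kΩ, so V = 26.0 × 12.92/15.62 = 21.5 V.

Unloaded: 23.2 V; loaded: 21.5 V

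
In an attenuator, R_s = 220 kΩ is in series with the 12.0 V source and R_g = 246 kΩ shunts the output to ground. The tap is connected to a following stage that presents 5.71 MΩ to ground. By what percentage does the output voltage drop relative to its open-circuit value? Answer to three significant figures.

1.99 %

The divider's output (Thévenin) resistance is R_s‖R_g = 116.1 kΩ.
Fractional drop under load = R_th/(R_th + R_L) = 116.1 / (116.1 + 5710) = 0.01993.
So the output falls by 1.99 %.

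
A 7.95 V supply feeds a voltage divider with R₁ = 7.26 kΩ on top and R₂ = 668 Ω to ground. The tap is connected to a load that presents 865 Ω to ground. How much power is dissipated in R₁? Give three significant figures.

Total resistance from the source is R₁ + (R₂‖R_L) = 7637 Ω, so I = 7.95/7637 Ω = 1.041 mA.
P = I²·R₁ = (1.041 mA)² × 7.26 kΩ = 7.87 mW.

P ≈ 7.87 mW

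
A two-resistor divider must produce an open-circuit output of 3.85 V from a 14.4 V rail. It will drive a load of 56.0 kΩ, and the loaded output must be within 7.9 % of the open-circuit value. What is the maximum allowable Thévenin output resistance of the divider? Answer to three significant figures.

Loading drop = R_th/(R_th + R_L) ≤ 0.0790, so R_th ≤ R_L · ε/(1−ε) = 56.0 kΩ × 0.0790/0.9210 = 4.80 kΩ.
(Any R1, R2 with R2/(R1+R2) = 0.267 and R1‖R2 ≤ 4.80 kΩ will meet the spec.)

R_th ≤ 4.80 kΩ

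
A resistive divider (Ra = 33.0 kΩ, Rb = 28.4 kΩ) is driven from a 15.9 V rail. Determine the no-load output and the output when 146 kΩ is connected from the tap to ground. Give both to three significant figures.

Open-circuit: V = 15.9 × 28.4/(33.0 + 28.4) = 7.35 V.
With the load, Rb becomes Rb‖R_L = 23.78 kΩ, so V = 15.9 × 23.78/56.78 = 6.66 V.

Unloaded: 7.35 V; loaded: 6.66 V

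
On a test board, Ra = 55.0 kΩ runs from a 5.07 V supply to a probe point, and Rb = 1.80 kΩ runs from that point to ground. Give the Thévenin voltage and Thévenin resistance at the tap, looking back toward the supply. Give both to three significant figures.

V_th is the open-circuit tap voltage: 5.07 × 1.80/(55.0 + 1.80) = 0.161 V.
With the supply zeroed, Ra and Rb appear in parallel from the tap: R_th = Ra‖Rb = (55.0 × 1.80)/56.80 = 1.74 kΩ.

V_th = 0.161 V, R_th = 1.74 kΩ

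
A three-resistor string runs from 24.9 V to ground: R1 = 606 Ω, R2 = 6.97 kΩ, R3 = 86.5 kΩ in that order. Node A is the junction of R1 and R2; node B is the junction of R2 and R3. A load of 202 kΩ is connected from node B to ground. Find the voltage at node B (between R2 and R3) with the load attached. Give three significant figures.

At node B, R3 is in parallel with the load: R3‖R_L = 60560 Ω.
Below node A the resistance is R2 + (R3‖R_L) = 67530 Ω, so V_A = 24.9 × 67530/68140 = 24.68 V.
Then V_B = V_A × (R3‖R_L)/(R2 + R3‖R_L) = 24.68 × 60560/67530 = 22.1 V.

V ≈ 22.1 V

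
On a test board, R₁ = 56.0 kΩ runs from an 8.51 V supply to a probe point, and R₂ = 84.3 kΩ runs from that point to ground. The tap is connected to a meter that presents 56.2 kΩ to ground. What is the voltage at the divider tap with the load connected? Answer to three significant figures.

V_out ≈ 3.20 V

The load sits in parallel with R₂: R₂‖R_L = (84.3 × 56.2) / (84.3 + 56.2) = 33.72 kΩ.
V_out = 8.51 × 33.72 / (56.0 + 33.72) = 8.51 × 33.72/89.72 = 3.20 V.
(Unloaded it would have been 5.11 V.)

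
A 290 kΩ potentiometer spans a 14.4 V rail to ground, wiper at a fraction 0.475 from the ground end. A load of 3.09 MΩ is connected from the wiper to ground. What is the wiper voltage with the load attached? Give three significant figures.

V ≈ 6.68 V

The wiper splits the pot into (1−α)R = 152.2 kΩ above and αR = 137.8 kΩ below.
Lower section ‖ load = 131.9 kΩ.
V_wiper = 14.4 × 131.9/(152.2 + 131.9) = 6.68 V.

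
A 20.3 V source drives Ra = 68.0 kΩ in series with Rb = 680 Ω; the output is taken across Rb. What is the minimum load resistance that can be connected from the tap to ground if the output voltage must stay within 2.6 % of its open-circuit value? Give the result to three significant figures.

Output resistance R_th = Ra‖Rb = (68000 × 680)/68680 = 673.3 Ω.
The fractional drop is R_th/(R_th + R_L); requiring this ≤ 0.0260 gives R_L ≥ R_th(1/0.0260 − 1) = 673.3 × 37.46 = 25.2 kΩ.

R_L(min) ≈ 25.2 kΩ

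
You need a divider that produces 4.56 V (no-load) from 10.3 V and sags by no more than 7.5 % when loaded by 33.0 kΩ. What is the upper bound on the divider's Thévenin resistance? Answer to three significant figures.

R_th ≤ 2.68 kΩ

Loading drop = R_th/(R_th + R_L) ≤ 0.0750, so R_th ≤ R_L · ε/(1−ε) = 33.0 kΩ × 0.0750/0.9250 = 2.68 kΩ.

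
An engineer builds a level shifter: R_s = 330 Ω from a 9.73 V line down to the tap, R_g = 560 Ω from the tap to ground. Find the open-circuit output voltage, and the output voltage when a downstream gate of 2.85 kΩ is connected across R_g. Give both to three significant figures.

Unloaded: 6.12 V; loaded: 5.71 V

Open-circuit: V = 9.73 × 560/(330 + 560) = 6.12 V.
With the load, R_g becomes R_g‖R_L = 468.0 Ω, so V = 9.73 × 468.0/798.0 = 5.71 V.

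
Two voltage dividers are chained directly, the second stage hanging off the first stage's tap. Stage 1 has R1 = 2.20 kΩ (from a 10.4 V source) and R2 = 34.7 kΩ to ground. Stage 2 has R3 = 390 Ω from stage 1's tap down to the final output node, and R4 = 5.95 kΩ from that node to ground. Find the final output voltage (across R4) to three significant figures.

V_out ≈ 6.92 V

Stage 2 presents R3+R4 = 6340 Ω as a load on stage 1's tap.
Stage 1's lower leg becomes R2‖(R3+R4) = 5361 Ω, so V_mid = 10.4 × 5361/7561 = 7.374 V.
Stage 2 is itself unloaded: V_out = V_mid × R4/(R3+R4) = 7.374 × 5950/6340 = 6.92 V.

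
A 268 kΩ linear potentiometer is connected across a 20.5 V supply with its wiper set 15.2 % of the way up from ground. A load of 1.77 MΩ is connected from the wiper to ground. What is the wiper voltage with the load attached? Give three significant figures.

The wiper splits the pot into (1−α)R = 227.3 kΩ above and αR = 40.74 kΩ below.
Lower section ‖ load = 39.82 kΩ.
V_wiper = 20.5 × 39.82/(227.3 + 39.82) = 3.06 V.

V ≈ 3.06 V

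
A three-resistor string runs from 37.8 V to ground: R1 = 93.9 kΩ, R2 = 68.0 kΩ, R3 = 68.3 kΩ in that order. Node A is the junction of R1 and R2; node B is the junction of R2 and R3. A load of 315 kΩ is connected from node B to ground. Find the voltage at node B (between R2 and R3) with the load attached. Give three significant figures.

At node B, R3 is in parallel with the load: R3‖R_L = 56.13 kΩ.
Below node A the resistance is R2 + (R3‖R_L) = 124.1 kΩ, so V_A = 37.8 × 124.1/218.0 = 21.52 V.
Then V_B = V_A × (R3‖R_L)/(R2 + R3‖R_L) = 21.52 × 56.13/124.1 = 9.73 V.

V ≈ 9.73 V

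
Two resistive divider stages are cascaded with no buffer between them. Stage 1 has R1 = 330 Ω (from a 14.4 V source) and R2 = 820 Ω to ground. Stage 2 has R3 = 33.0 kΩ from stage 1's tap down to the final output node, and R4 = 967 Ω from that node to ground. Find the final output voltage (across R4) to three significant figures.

V_out ≈ 0.290 V

Stage 2 presents R3+R4 = 33970 Ω as a load on stage 1's tap.
Stage 1's lower leg becomes R2‖(R3+R4) = 800.7 Ω, so V_mid = 14.4 × 800.7/1131 = 10.20 V.
Stage 2 is itself unloaded: V_out = V_mid × R4/(R3+R4) = 10.20 × 967/33970 = 0.290 V.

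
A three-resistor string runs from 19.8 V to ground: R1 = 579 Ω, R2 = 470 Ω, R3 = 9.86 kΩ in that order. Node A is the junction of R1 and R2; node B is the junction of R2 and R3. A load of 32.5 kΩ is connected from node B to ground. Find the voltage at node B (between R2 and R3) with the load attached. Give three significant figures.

At node B, R3 is in parallel with the load: R3‖R_L = 7565 Ω.
Below node A the resistance is R2 + (R3‖R_L) = 8035 Ω, so V_A = 19.8 × 8035/8614 = 18.47 V.
Then V_B = V_A × (R3‖R_L)/(R2 + R3‖R_L) = 18.47 × 7565/8035 = 17.4 V.

V ≈ 17.4 V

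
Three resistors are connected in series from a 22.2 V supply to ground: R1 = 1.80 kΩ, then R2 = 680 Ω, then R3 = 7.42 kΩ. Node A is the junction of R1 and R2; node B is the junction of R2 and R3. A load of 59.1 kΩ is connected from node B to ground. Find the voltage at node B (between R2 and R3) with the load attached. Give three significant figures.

At node B, R3 is in parallel with the load: R3‖R_L = 6592 Ω.
Below node A the resistance is R2 + (R3‖R_L) = 7272 Ω, so V_A = 22.2 × 7272/9072 = 17.80 V.
Then V_B = V_A × (R3‖R_L)/(R2 + R3‖R_L) = 17.80 × 6592/7272 = 16.1 V.

V ≈ 16.1 V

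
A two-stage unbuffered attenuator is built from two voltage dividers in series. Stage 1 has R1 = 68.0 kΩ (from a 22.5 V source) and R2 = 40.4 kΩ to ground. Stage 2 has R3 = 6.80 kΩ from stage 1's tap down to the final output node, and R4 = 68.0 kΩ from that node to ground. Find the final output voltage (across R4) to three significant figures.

Stage 2 presents R3+R4 = 74.80 kΩ as a load on stage 1's tap.
Stage 1's lower leg becomes R2‖(R3+R4) = 26.23 kΩ, so V_mid = 22.5 × 26.23/94.23 = 6.263 V.
Stage 2 is itself unloaded: V_out = V_mid × R4/(R3+R4) = 6.263 × 68.0/74.80 = 5.69 V.

V_out ≈ 5.69 V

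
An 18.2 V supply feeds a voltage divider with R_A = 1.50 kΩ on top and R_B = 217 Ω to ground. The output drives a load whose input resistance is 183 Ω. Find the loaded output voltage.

The load sits in parallel with R_B: R_B‖R_L = (217 × 183) / (217 + 183) = 99.28 Ω.
V_out = 18.2 × 99.28 / (1500 + 99.28) = 18.2 × 99.28/1599 = 1.13 V.

V_out ≈ 1.13 V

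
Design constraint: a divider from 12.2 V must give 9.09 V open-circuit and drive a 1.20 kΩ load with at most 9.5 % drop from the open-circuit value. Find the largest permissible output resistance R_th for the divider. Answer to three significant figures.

R_th ≤ 126 Ω

Loading drop = R_th/(R_th + R_L) ≤ 0.0950, so R_th ≤ R_L · ε/(1−ε) = 1.20 kΩ × 0.0950/0.9050 = 126 Ω.
(Any R1, R2 with R2/(R1+R2) = 0.745 and R1‖R2 ≤ 126 Ω will meet the spec.)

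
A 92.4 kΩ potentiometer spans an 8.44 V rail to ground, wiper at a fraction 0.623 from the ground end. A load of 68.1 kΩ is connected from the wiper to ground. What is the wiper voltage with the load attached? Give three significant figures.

The wiper splits the pot into (1−α)R = 34.83 kΩ above and αR = 57.57 kΩ below.
Lower section ‖ load = 31.20 kΩ.
V_wiper = 8.44 × 31.20/(34.83 + 31.20) = 3.99 V.

V ≈ 3.99 V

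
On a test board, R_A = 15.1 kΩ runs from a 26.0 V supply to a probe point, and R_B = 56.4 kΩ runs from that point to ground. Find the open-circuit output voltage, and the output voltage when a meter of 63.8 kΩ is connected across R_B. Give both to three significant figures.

Open-circuit: V = 26.0 × 56.4/(15.1 + 56.4) = 20.5 V.
With the load, R_B becomes R_B‖R_L = 29.94 kΩ, so V = 26.0 × 29.94/45.04 = 17.3 V.

Unloaded: 20.5 V; loaded: 17.3 V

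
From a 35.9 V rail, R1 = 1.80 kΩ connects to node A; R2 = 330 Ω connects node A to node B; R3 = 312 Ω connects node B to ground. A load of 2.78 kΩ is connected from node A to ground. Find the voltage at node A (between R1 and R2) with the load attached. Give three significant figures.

Below node A the series string R2+R3 = 642.0 Ω sits in parallel with the 2780 Ω load: 521.6 Ω.
V_A = 35.9 × 521.6/(1800 + 521.6) = 8.07 V.

V ≈ 8.07 V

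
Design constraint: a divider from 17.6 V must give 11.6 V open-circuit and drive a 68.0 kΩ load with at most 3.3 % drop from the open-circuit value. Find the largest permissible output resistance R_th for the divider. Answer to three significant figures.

Loading drop = R_th/(R_th + R_L) ≤ 0.0330, so R_th ≤ R_L · ε/(1−ε) = 68.0 kΩ × 0.0330/0.9670 = 2.32 kΩ.

R_th ≤ 2.32 kΩ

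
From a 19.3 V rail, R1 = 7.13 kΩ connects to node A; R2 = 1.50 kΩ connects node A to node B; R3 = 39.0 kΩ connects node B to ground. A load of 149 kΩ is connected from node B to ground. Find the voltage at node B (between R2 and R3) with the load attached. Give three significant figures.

V ≈ 15.1 V

At node B, R3 is in parallel with the load: R3‖R_L = 30.91 kΩ.
Below node A the resistance is R2 + (R3‖R_L) = 32.41 kΩ, so V_A = 19.3 × 32.41/39.54 = 15.82 V.
Then V_B = V_A × (R3‖R_L)/(R2 + R3‖R_L) = 15.82 × 30.91/32.41 = 15.1 V.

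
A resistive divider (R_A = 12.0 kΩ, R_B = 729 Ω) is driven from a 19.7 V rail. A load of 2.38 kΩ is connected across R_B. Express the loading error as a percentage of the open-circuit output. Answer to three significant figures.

The divider's output (Thévenin) resistance is R_A‖R_B = 687.2 Ω.
Fractional drop under load = R_th/(R_th + R_L) = 687.2 / (687.2 + 2380) = 0.2241.
So the output falls by 22.4 %.

22.4 %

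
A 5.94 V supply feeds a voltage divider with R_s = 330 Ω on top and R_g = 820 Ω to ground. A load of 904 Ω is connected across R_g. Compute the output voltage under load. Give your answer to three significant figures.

The load sits in parallel with R_g: R_g‖R_L = (820 × 904) / (820 + 904) = 430.0 Ω.
V_out = 5.94 × 430.0 / (330 + 430.0) = 5.94 × 430.0/760.0 = 3.36 V.

V_out ≈ 3.36 V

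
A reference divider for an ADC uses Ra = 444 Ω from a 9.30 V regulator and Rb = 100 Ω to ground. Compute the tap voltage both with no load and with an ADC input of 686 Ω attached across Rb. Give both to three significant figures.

Open-circuit: V = 9.30 × 100/(444 + 100) = 1.71 V.
With the load, Rb becomes Rb‖R_L = 87.28 Ω, so V = 9.30 × 87.28/531.3 = 1.53 V.

Unloaded: 1.71 V; loaded: 1.53 V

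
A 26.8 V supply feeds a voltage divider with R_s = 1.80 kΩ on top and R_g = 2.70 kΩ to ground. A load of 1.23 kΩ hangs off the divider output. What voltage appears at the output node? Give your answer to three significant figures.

V_out ≈ 8.56 V

The load sits in parallel with R_g: R_g‖R_L = (2.70 × 1.23) / (2.70 + 1.23) = 0.8450 kΩ.
V_out = 26.8 × 0.8450 / (1.80 + 0.8450) = 26.8 × 0.8450/2.645 = 8.56 V.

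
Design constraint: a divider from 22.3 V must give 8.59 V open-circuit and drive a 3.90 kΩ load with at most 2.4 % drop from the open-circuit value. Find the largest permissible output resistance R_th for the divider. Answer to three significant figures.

Loading drop = R_th/(R_th + R_L) ≤ 0.0240, so R_th ≤ R_L · ε/(1−ε) = 3.90 kΩ × 0.0240/0.9760 = 95.9 Ω.
(Any R1, R2 with R2/(R1+R2) = 0.385 and R1‖R2 ≤ 95.9 Ω will meet the spec.)

R_th ≤ 95.9 Ω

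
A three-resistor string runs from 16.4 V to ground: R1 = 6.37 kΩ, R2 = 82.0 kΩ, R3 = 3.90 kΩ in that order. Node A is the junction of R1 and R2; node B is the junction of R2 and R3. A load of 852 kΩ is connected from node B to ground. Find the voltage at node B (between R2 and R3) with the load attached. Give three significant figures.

V ≈ 0.690 V

At node B, R3 is in parallel with the load: R3‖R_L = 3.882 kΩ.
Below node A the resistance is R2 + (R3‖R_L) = 85.88 kΩ, so V_A = 16.4 × 85.88/92.25 = 15.27 V.
Then V_B = V_A × (R3‖R_L)/(R2 + R3‖R_L) = 15.27 × 3.882/85.88 = 0.690 V.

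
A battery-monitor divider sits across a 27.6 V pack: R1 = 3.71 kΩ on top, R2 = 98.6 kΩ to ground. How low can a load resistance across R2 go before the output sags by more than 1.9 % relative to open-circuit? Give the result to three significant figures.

Output resistance R_th = R1‖R2 = (3.71 × 98.6)/102.3 = 3.575 kΩ.
The fractional drop is R_th/(R_th + R_L); requiring this ≤ 0.0190 gives R_L ≥ R_th(1/0.0190 − 1) = 3.575 × 51.63 = 185 kΩ.

R_L(min) ≈ 185 kΩ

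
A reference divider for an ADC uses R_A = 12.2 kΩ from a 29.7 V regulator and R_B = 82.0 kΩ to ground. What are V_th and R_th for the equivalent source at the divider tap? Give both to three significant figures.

V_th = 25.9 V, R_th = 10.6 kΩ

V_th is the open-circuit tap voltage: 29.7 × 82.0/(12.2 + 82.0) = 25.9 V.
With the supply zeroed, R_A and R_B appear in parallel from the tap: R_th = R_A‖R_B = (12.2 × 82.0)/94.20 = 10.6 kΩ.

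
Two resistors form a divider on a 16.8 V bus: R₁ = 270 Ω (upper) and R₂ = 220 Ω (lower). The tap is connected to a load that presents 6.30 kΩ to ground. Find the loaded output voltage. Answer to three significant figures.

The load sits in parallel with R₂: R₂‖R_L = (220 × 6300) / (220 + 6300) = 212.6 Ω.
V_out = 16.8 × 212.6 / (270 + 212.6) = 16.8 × 212.6/482.6 = 7.40 V.

V_out ≈ 7.40 V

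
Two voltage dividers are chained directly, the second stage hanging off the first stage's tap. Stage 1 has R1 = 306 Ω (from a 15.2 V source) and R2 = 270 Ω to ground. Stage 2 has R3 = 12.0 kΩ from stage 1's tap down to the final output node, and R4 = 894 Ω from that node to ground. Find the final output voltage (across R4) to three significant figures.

V_out ≈ 0.489 V

Stage 2 presents R3+R4 = 12890 Ω as a load on stage 1's tap.
Stage 1's lower leg becomes R2‖(R3+R4) = 264.5 Ω, so V_mid = 15.2 × 264.5/570.5 = 7.047 V.
Stage 2 is itself unloaded: V_out = V_mid × R4/(R3+R4) = 7.047 × 894/12890 = 0.489 V.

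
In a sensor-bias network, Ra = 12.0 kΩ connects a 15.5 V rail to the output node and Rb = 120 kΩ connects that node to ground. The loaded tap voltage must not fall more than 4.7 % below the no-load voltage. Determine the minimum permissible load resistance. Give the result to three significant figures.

Output resistance R_th = Ra‖Rb = (12.0 × 120)/132.0 = 10.91 kΩ.
The fractional drop is R_th/(R_th + R_L); requiring this ≤ 0.0470 gives R_L ≥ R_th(1/0.0470 − 1) = 10.91 × 20.28 = 221 kΩ.

R_L(min) ≈ 221 kΩ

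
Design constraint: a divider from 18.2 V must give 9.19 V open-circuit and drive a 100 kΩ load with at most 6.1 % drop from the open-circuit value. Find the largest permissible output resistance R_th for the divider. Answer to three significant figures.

R_th ≤ 6.50 kΩ

Loading drop = R_th/(R_th + R_L) ≤ 0.0610, so R_th ≤ R_L · ε/(1−ε) = 100 kΩ × 0.0610/0.9390 = 6.50 kΩ.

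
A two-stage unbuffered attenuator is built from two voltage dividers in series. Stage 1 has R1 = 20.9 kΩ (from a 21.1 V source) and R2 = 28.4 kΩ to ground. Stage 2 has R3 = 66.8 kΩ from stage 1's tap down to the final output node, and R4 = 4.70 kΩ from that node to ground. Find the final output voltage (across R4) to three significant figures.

V_out ≈ 0.684 V

Stage 2 presents R3+R4 = 71.50 kΩ as a load on stage 1's tap.
Stage 1's lower leg becomes R2‖(R3+R4) = 20.33 kΩ, so V_mid = 21.1 × 20.33/41.23 = 10.40 V.
Stage 2 is itself unloaded: V_out = V_mid × R4/(R3+R4) = 10.40 × 4.70/71.50 = 0.684 V.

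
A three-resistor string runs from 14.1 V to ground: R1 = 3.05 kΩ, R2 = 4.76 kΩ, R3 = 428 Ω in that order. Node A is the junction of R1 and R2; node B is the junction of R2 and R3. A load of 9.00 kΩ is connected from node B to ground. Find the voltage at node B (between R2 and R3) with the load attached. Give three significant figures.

At node B, R3 is in parallel with the load: R3‖R_L = 408.6 Ω.
Below node A the resistance is R2 + (R3‖R_L) = 5169 Ω, so V_A = 14.1 × 5169/8219 = 8.867 V.
Then V_B = V_A × (R3‖R_L)/(R2 + R3‖R_L) = 8.867 × 408.6/5169 = 0.701 V.

V ≈ 0.701 V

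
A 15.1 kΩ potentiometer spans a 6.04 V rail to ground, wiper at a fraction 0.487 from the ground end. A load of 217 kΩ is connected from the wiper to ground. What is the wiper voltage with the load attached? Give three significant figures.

V ≈ 2.89 V

The wiper splits the pot into (1−α)R = 7.746 kΩ above and αR = 7.354 kΩ below.
Lower section ‖ load = 7.113 kΩ.
V_wiper = 6.04 × 7.113/(7.746 + 7.113) = 2.89 V.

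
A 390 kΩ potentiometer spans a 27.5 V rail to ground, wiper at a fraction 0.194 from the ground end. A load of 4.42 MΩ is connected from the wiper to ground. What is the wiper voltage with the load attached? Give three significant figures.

V ≈ 5.26 V

The wiper splits the pot into (1−α)R = 314.3 kΩ above and αR = 75.66 kΩ below.
Lower section ‖ load = 74.39 kΩ.
V_wiper = 27.5 × 74.39/(314.3 + 74.39) = 5.26 V.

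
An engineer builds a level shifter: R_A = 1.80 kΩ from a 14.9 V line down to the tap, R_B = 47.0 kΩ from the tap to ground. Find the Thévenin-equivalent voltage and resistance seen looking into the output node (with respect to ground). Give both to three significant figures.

V_th is the open-circuit tap voltage: 14.9 × 47.0/(1.80 + 47.0) = 14.4 V.
With the supply zeroed, R_A and R_B appear in parallel from the tap: R_th = R_A‖R_B = (1.80 × 47.0)/48.80 = 1.73 kΩ.

V_th = 14.4 V, R_th = 1.73 kΩ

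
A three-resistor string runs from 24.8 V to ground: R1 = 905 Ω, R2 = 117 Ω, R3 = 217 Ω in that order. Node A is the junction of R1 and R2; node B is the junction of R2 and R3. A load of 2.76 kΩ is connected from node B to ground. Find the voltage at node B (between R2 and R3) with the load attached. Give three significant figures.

At node B, R3 is in parallel with the load: R3‖R_L = 201.2 Ω.
Below node A the resistance is R2 + (R3‖R_L) = 318.2 Ω, so V_A = 24.8 × 318.2/1223 = 6.451 V.
Then V_B = V_A × (R3‖R_L)/(R2 + R3‖R_L) = 6.451 × 201.2/318.2 = 4.08 V.

V ≈ 4.08 V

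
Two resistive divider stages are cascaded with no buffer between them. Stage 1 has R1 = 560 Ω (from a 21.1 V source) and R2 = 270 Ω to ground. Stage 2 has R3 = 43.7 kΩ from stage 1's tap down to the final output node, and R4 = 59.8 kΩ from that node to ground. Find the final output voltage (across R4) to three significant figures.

Stage 2 presents R3+R4 = 103500 Ω as a load on stage 1's tap.
Stage 1's lower leg becomes R2‖(R3+R4) = 269.3 Ω, so V_mid = 21.1 × 269.3/829.3 = 6.852 V.
Stage 2 is itself unloaded: V_out = V_mid × R4/(R3+R4) = 6.852 × 59800/103500 = 3.96 V.

V_out ≈ 3.96 V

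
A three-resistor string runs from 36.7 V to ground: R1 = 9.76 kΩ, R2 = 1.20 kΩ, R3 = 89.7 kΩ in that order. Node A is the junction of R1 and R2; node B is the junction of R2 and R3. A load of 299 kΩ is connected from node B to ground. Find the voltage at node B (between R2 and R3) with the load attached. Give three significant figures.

V ≈ 31.7 V

At node B, R3 is in parallel with the load: R3‖R_L = 69.00 kΩ.
Below node A the resistance is R2 + (R3‖R_L) = 70.20 kΩ, so V_A = 36.7 × 70.20/79.96 = 32.22 V.
Then V_B = V_A × (R3‖R_L)/(R2 + R3‖R_L) = 32.22 × 69.00/70.20 = 31.7 V.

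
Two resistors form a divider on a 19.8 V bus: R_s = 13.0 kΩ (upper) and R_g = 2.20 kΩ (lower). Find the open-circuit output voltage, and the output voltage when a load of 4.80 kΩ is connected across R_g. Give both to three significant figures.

Open-circuit: V = 19.8 × 2.20/(13.0 + 2.20) = 2.87 V.
With the load, R_g becomes R_g‖R_L = 1.509 kΩ, so V = 19.8 × 1.509/14.51 = 2.06 V.

Unloaded: 2.87 V; loaded: 2.06 V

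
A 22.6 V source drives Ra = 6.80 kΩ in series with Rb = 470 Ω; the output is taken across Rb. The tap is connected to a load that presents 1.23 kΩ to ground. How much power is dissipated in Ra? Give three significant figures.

P ≈ 68.1 mW

Total resistance from the source is Ra + (Rb‖R_L) = 7140 Ω, so I = 22.6/7140 Ω = 3.165 mA.
P = I²·Ra = (3.165 mA)² × 6.80 kΩ = 68.1 mW.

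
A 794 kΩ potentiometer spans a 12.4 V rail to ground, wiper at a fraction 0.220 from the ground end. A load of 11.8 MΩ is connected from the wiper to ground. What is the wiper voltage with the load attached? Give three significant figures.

The wiper splits the pot into (1−α)R = 619.3 kΩ above and αR = 174.7 kΩ below.
Lower section ‖ load = 172.1 kΩ.
V_wiper = 12.4 × 172.1/(619.3 + 172.1) = 2.70 V.

V ≈ 2.70 V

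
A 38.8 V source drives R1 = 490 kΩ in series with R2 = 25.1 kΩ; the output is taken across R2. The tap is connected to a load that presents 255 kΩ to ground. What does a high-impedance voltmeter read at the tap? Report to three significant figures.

The load sits in parallel with R2: R2‖R_L = (25.1 × 255) / (25.1 + 255) = 22.85 kΩ.
V_out = 38.8 × 22.85 / (490 + 22.85) = 38.8 × 22.85/512.9 = 1.73 V.

V_out ≈ 1.73 V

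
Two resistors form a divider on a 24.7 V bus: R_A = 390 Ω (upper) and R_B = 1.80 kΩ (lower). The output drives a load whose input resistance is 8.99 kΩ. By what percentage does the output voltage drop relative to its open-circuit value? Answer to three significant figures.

3.44 %

The divider's output (Thévenin) resistance is R_A‖R_B = 320.5 Ω.
Fractional drop under load = R_th/(R_th + R_L) = 320.5 / (320.5 + 8990) = 0.03443.
So the output falls by 3.44 %.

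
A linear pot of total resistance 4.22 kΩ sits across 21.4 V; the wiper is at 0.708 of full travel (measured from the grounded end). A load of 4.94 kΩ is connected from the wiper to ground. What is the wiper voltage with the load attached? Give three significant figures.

The wiper splits the pot into (1−α)R = 1.232 kΩ above and αR = 2.988 kΩ below.
Lower section ‖ load = 1.862 kΩ.
V_wiper = 21.4 × 1.862/(1.232 + 1.862) = 12.9 V.

V ≈ 12.9 V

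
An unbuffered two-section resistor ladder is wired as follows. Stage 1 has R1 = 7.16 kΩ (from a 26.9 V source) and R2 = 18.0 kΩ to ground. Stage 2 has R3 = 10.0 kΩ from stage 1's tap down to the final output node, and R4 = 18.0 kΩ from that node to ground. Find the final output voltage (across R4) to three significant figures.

V_out ≈ 10.5 V

Stage 2 presents R3+R4 = 28.00 kΩ as a load on stage 1's tap.
Stage 1's lower leg becomes R2‖(R3+R4) = 10.96 kΩ, so V_mid = 26.9 × 10.96/18.12 = 16.27 V.
Stage 2 is itself unloaded: V_out = V_mid × R4/(R3+R4) = 16.27 × 18.0/28.00 = 10.5 V.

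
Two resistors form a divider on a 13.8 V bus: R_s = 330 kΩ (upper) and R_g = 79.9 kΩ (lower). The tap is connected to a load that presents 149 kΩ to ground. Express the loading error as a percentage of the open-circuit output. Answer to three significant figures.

30.2 %

Unloaded V = 13.8 × 79.9/409.9 = 2.690 V.
Loaded: R_g‖R_L = 52.01 kΩ, giving V = 13.8 × 52.01/382.0 = 1.879 V.
Drop = (2.690 − 1.879) / 2.690 = 30.2 %.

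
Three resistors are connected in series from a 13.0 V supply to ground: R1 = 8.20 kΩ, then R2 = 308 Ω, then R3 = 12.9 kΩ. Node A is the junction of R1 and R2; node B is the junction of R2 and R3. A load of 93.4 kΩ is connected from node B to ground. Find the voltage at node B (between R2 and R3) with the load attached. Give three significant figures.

At node B, R3 is in parallel with the load: R3‖R_L = 11330 Ω.
Below node A the resistance is R2 + (R3‖R_L) = 11640 Ω, so V_A = 13.0 × 11640/19840 = 7.628 V.
Then V_B = V_A × (R3‖R_L)/(R2 + R3‖R_L) = 7.628 × 11330/11640 = 7.43 V.

V ≈ 7.43 V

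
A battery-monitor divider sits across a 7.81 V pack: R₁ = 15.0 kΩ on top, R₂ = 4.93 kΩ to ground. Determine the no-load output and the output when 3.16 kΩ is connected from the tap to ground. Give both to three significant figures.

Unloaded: 1.93 V; loaded: 0.889 V

Open-circuit: V = 7.81 × 4.93/(15.0 + 4.93) = 1.93 V.
With the load, R₂ becomes R₂‖R_L = 1.926 kΩ, so V = 7.81 × 1.926/16.93 = 0.889 V.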